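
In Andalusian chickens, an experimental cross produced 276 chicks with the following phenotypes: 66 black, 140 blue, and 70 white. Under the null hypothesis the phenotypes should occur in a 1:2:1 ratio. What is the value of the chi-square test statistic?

Expected counts for N = 276 under a 1:2:1 ratio (total parts = 4):
  black: 276 × 1/4 = 69
  blue: 276 × 2/4 = 138
  white: 276 × 1/4 = 69
χ² = Σ (O − E)² / E
  black: (66 − 69)² / 69 = 0.1304
  blue: (140 − 138)² / 138 = 0.0290
  white: (70 − 69)² / 69 = 0.0145
χ² = 0.1304 + 0.0290 + 0.0145 = 0.1739 ≈ 0.174

0.174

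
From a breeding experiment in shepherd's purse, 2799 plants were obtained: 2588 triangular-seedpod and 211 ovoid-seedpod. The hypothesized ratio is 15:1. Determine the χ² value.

7.930

The 15:1 ratio has 16 parts, so with N = 2799 the expected counts are:
  triangular-seedpod: 2799 × 15/16 = 2624.0625
  ovoid-seedpod: 2799 × 1/16 = 174.9375
χ² = Σ (O − E)² / E
  triangular-seedpod: (2588 − 2624.0625)² / 2624.0625 = 0.4956
  ovoid-seedpod: (211 − 174.9375)² / 174.9375 = 7.4341
χ² = 0.4956 + 7.4341 = 7.9297 ≈ 7.930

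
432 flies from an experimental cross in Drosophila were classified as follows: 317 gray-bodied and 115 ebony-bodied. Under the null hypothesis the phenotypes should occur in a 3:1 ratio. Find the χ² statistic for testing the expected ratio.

The 3:1 ratio has 4 parts, so with N = 432 the expected counts are:
  gray-bodied: 432 × 3/4 = 324
  ebony-bodied: 432 × 1/4 = 108
χ² = Σ (O − E)² / E
  gray-bodied: (317 − 324)² / 324 = 0.1512
  ebony-bodied: (115 − 108)² / 108 = 0.4537
χ² = 0.1512 + 0.4537 = 0.6049 ≈ 0.605

0.605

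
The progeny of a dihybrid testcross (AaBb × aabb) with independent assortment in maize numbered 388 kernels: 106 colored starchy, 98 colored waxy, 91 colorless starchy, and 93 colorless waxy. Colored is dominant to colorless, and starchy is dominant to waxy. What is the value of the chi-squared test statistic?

1.381

A dihybrid testcross with independent assortment gives a 1:1:1:1 ratio.
The 1:1:1:1 ratio has 4 parts, so with N = 388 the expected counts are:
  colored starchy: 388 × 1/4 = 97
  colored waxy: 388 × 1/4 = 97
  colorless starchy: 388 × 1/4 = 97
  colorless waxy: 388 × 1/4 = 97
χ² = Σ (O − E)² / E
  colored starchy: (106 − 97)² / 97 = 0.8351
  colored waxy: (98 − 97)² / 97 = 0.0103
  colorless starchy: (91 − 97)² / 97 = 0.3711
  colorless waxy: (93 − 97)² / 97 = 0.1649
χ² = 0.8351 + 0.0103 + 0.3711 + 0.1649 = 1.3814 ≈ 1.381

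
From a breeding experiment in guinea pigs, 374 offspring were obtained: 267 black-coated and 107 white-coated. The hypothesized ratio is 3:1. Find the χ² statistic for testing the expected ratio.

2.599

The 3:1 ratio has 4 parts, so with N = 374 the expected counts are:
  black-coated: 374 × 3/4 = 280.5
  white-coated: 374 × 1/4 = 93.5
χ² = Σ (O − E)² / E
  black-coated: (267 − 280.5)² / 280.5 = 0.6497
  white-coated: (107 − 93.5)² / 93.5 = 1.9492
χ² = 0.6497 + 1.9492 = 2.5989 ≈ 2.599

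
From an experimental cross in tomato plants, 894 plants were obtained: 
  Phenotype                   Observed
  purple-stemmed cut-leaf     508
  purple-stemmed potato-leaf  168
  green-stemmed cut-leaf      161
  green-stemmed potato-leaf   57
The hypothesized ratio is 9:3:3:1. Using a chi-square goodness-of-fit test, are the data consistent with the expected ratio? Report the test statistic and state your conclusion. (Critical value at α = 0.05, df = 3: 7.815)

0.338; consistent

Under the 9:3:3:1 hypothesis (Σ ratio = 16, N = 894):
  purple-stemmed cut-leaf: 894 × 9/16 = 502.875
  purple-stemmed potato-leaf: 894 × 3/16 = 167.625
  green-stemmed cut-leaf: 894 × 3/16 = 167.625
  green-stemmed potato-leaf: 894 × 1/16 = 55.875
χ² = Σ (O − E)² / E
  purple-stemmed cut-leaf: (508 − 502.875)² / 502.875 = 0.0522
  purple-stemmed potato-leaf: (168 − 167.625)² / 167.625 = 0.0008
  green-stemmed cut-leaf: (161 − 167.625)² / 167.625 = 0.2618
  green-stemmed potato-leaf: (57 − 55.875)² / 55.875 = 0.0227
χ² = 0.0522 + 0.0008 + 0.2618 + 0.0227 = 0.3375 ≈ 0.338
Degrees of freedom = 4 − 1 = 3; critical value at α = 0.05 is 7.815.
Since 0.338 < 7.815, we fail to reject the null hypothesis — the data are consistent with the 9:3:3:1 ratio.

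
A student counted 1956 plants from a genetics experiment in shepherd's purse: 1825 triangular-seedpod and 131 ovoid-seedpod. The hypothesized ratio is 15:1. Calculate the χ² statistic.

Expected counts for N = 1956 under a 15:1 ratio (total parts = 16):
  triangular-seedpod: 1956 × 15/16 = 1833.75
  ovoid-seedpod: 1956 × 1/16 = 122.25
χ² = Σ (O − E)² / E
  triangular-seedpod: (1825 − 1833.75)² / 1833.75 = 0.0418
  ovoid-seedpod: (131 − 122.25)² / 122.25 = 0.6263
χ² = 0.0418 + 0.6263 = 0.6681 ≈ 0.668

0.668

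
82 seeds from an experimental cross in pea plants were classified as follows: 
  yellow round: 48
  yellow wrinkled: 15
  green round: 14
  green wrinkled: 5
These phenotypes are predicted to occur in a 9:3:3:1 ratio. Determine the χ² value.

0.211

Expected counts for N = 82 under a 9:3:3:1 ratio (total parts = 16):
  yellow round: 82 × 9/16 = 46.125
  yellow wrinkled: 82 × 3/16 = 15.375
  green round: 82 × 3/16 = 15.375
  green wrinkled: 82 × 1/16 = 5.125
χ² = Σ (O − E)² / E
  yellow round: (48 − 46.125)² / 46.125 = 0.0762
  yellow wrinkled: (15 − 15.375)² / 15.375 = 0.0091
  green round: (14 − 15.375)² / 15.375 = 0.1230
  green wrinkled: (5 − 5.125)² / 5.125 = 0.0030
χ² = 0.0762 + 0.0091 + 0.1230 + 0.0030 = 0.2113 ≈ 0.211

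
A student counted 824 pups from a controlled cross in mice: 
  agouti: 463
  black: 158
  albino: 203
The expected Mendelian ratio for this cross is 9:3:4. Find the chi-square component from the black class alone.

0.079

The 9:3:4 ratio has 16 parts, so with N = 824 the expected counts are:
  agouti: 824 × 9/16 = 463.5
  black: 824 × 3/16 = 154.5
  albino: 824 × 4/16 = 206
Contribution of black: (158 − 154.5)² / 154.5 = 0.0793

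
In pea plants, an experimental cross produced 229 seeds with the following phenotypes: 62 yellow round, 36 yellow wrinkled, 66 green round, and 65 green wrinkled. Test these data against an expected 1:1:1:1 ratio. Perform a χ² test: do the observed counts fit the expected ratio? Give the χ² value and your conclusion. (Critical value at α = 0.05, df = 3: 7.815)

Total ratio parts = 4. Expected numbers out of 229:
  yellow round: 229 × 1/4 = 57.25
  yellow wrinkled: 229 × 1/4 = 57.25
  green round: 229 × 1/4 = 57.25
  green wrinkled: 229 × 1/4 = 57.25
χ² = Σ (O − E)² / E
  yellow round: (62 − 57.25)² / 57.25 = 0.3941
  yellow wrinkled: (36 − 57.25)² / 57.25 = 7.8876
  green round: (66 − 57.25)² / 57.25 = 1.3373
  green wrinkled: (65 − 57.25)² / 57.25 = 1.0491
χ² = 0.3941 + 7.8876 + 1.3373 + 1.0491 = 10.6681 ≈ 10.668
Degrees of freedom = 4 − 1 = 3; critical value at α = 0.05 is 7.815.
Since 10.668 > 7.815, we reject the null hypothesis — the data do not fit the 1:1:1:1 ratio.

10.668; not consistent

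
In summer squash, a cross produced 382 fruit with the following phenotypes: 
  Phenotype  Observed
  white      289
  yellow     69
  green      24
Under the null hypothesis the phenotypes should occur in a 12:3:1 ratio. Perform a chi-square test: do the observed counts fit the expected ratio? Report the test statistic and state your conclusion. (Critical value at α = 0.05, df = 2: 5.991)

0.119; consistent

Expected counts for N = 382 under a 12:3:1 ratio (total parts = 16):
  white: 382 × 12/16 = 286.5
  yellow: 382 × 3/16 = 71.625
  green: 382 × 1/16 = 23.875
χ² = Σ (O − E)² / E
  white: (289 − 286.5)² / 286.5 = 0.0218
  yellow: (69 − 71.625)² / 71.625 = 0.0962
  green: (24 − 23.875)² / 23.875 = 0.0007
χ² = 0.0218 + 0.0962 + 0.0007 = 0.1187 ≈ 0.119
Degrees of freedom = 3 − 1 = 2; critical value at α = 0.05 is 5.991.
Since 0.119 < 5.991, we fail to reject the null hypothesis — the data are consistent with the 12:3:1 ratio.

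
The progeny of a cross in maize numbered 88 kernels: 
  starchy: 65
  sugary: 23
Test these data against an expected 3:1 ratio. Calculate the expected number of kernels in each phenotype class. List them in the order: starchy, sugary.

Total ratio parts = 4. Expected numbers out of 88:
  starchy: 88 × 3/4 = 66
  sugary: 88 × 1/4 = 22

66, 22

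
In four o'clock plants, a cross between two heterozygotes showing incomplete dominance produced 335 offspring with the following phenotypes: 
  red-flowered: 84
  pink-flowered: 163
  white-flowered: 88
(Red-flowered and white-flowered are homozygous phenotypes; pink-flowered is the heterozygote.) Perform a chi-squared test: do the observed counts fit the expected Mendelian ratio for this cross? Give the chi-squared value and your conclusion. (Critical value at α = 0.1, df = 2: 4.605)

With incomplete dominance, a heterozygote × heterozygote cross gives a 1:2:1 phenotypic ratio.
Total ratio parts = 4. Expected numbers out of 335:
  red-flowered: 335 × 1/4 = 83.75
  pink-flowered: 335 × 2/4 = 167.5
  white-flowered: 335 × 1/4 = 83.75
χ² = Σ (O − E)² / E
  red-flowered: (84 − 83.75)² / 83.75 = 0.0007
  pink-flowered: (163 − 167.5)² / 167.5 = 0.1209
  white-flowered: (88 − 83.75)² / 83.75 = 0.2157
χ² = 0.0007 + 0.1209 + 0.2157 = 0.3373 ≈ 0.337
Degrees of freedom = 3 − 1 = 2; critical value at α = 0.1 is 4.605.
Since 0.337 < 4.605, we fail to reject the null hypothesis — the data are consistent with the 1:2:1 ratio.

0.337; consistent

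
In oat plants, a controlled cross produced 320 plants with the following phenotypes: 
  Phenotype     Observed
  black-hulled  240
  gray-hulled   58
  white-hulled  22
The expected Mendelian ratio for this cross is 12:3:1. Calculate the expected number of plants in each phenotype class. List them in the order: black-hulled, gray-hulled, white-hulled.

240, 60, 20

Under the 12:3:1 hypothesis (Σ ratio = 16, N = 320):
  black-hulled: 320 × 12/16 = 240
  gray-hulled: 320 × 3/16 = 60
  white-hulled: 320 × 1/16 = 20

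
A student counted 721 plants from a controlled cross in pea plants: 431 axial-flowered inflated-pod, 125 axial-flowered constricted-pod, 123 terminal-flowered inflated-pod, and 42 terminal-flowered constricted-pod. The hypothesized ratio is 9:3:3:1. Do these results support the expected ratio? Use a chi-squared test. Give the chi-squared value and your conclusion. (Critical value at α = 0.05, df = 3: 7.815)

Expected counts for N = 721 under a 9:3:3:1 ratio (total parts = 16):
  axial-flowered inflated-pod: 721 × 9/16 = 405.5625
  axial-flowered constricted-pod: 721 × 3/16 = 135.1875
  terminal-flowered inflated-pod: 721 × 3/16 = 135.1875
  terminal-flowered constricted-pod: 721 × 1/16 = 45.0625
χ² = Σ (O − E)² / E
  axial-flowered inflated-pod: (431 − 405.5625)² / 405.5625 = 1.5955
  axial-flowered constricted-pod: (125 − 135.1875)² / 135.1875 = 0.7677
  terminal-flowered inflated-pod: (123 − 135.1875)² / 135.1875 = 1.0987
  terminal-flowered constricted-pod: (42 − 45.0625)² / 45.0625 = 0.2081
χ² = 1.5955 + 0.7677 + 1.0987 + 0.2081 = 3.670
Degrees of freedom = 4 − 1 = 3; critical value at α = 0.05 is 7.815.
Since 3.670 < 7.815, we fail to reject the null hypothesis — the data are consistent with the 9:3:3:1 ratio.

3.670; consistent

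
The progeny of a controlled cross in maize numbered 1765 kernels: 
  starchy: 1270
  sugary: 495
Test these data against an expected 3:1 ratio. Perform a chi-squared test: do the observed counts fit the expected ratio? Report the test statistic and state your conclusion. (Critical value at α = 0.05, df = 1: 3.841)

Under the 3:1 hypothesis (Σ ratio = 4, N = 1765):
  starchy: 1765 × 3/4 = 1323.75
  sugary: 1765 × 1/4 = 441.25
χ² = Σ (O − E)² / E
  starchy: (1270 − 1323.75)² / 1323.75 = 2.1825
  sugary: (495 − 441.25)² / 441.25 = 6.5475
χ² = 2.1825 + 6.5475 = 8.730
Degrees of freedom = 2 − 1 = 1; critical value at α = 0.05 is 3.841.
Since 8.730 > 3.841, we reject the null hypothesis — the data do not fit the 3:1 ratio.

8.730; not consistent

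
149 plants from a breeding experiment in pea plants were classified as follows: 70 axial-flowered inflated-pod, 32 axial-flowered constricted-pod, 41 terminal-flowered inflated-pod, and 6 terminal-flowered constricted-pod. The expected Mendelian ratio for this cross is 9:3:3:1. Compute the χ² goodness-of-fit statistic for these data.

Total ratio parts = 16. Expected numbers out of 149:
  axial-flowered inflated-pod: 149 × 9/16 = 83.8125
  axial-flowered constricted-pod: 149 × 3/16 = 27.9375
  terminal-flowered inflated-pod: 149 × 3/16 = 27.9375
  terminal-flowered constricted-pod: 149 × 1/16 = 9.3125
χ² = Σ (O − E)² / E
  axial-flowered inflated-pod: (70 − 83.8125)² / 83.8125 = 2.2763
  axial-flowered constricted-pod: (32 − 27.9375)² / 27.9375 = 0.5907
  terminal-flowered inflated-pod: (41 − 27.9375)² / 27.9375 = 6.1075
  terminal-flowered constricted-pod: (6 − 9.3125)² / 9.3125 = 1.1783
χ² = 2.2763 + 0.5907 + 6.1075 + 1.1783 = 10.1528 ≈ 10.153

10.153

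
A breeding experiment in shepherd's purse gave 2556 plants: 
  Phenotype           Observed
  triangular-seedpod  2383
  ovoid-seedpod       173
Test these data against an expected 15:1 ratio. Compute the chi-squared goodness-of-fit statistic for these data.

Expected counts for N = 2556 under a 15:1 ratio (total parts = 16):
  triangular-seedpod: 2556 × 15/16 = 2396.25
  ovoid-seedpod: 2556 × 1/16 = 159.75
χ² = Σ (O − E)² / E
  triangular-seedpod: (2383 − 2396.25)² / 2396.25 = 0.0733
  ovoid-seedpod: (173 − 159.75)² / 159.75 = 1.0990
χ² = 0.0733 + 1.0990 = 1.1723 ≈ 1.172

1.172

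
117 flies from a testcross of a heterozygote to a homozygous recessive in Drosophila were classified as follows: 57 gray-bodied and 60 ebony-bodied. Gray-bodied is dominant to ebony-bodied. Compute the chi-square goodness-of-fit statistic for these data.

A testcross of a heterozygote (Aa × aa) gives a 1:1 phenotypic ratio.
Expected counts for N = 117 under a 1:1 ratio (total parts = 2):
  gray-bodied: 117 × 1/2 = 58.5
  ebony-bodied: 117 × 1/2 = 58.5
χ² = Σ (O − E)² / E
  gray-bodied: (57 − 58.5)² / 58.5 = 0.0385
  ebony-bodied: (60 − 58.5)² / 58.5 = 0.0385
χ² = 0.0385 + 0.0385 = 0.077

0.077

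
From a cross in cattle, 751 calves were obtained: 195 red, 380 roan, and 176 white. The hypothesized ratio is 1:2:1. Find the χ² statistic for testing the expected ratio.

1.069

Expected counts for N = 751 under a 1:2:1 ratio (total parts = 4):
  red: 751 × 1/4 = 187.75
  roan: 751 × 2/4 = 375.5
  white: 751 × 1/4 = 187.75
χ² = Σ (O − E)² / E
  red: (195 − 187.75)² / 187.75 = 0.2800
  roan: (380 − 375.5)² / 375.5 = 0.0539
  white: (176 − 187.75)² / 187.75 = 0.7354
χ² = 0.2800 + 0.0539 + 0.7354 = 1.0693 ≈ 1.069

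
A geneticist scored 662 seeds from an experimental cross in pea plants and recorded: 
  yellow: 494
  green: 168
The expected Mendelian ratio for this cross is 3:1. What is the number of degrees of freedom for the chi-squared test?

A goodness-of-fit test with 2 phenotype classes has df = 2 − 1 = 1.

1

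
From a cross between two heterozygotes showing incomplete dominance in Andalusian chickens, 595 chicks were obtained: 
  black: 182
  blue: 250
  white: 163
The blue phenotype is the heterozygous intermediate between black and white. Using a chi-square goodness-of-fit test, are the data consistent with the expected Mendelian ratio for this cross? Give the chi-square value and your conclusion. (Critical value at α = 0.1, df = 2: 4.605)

With incomplete dominance, a heterozygote × heterozygote cross gives a 1:2:1 phenotypic ratio.
The 1:2:1 ratio has 4 parts, so with N = 595 the expected counts are:
  black: 595 × 1/4 = 148.75
  blue: 595 × 2/4 = 297.5
  white: 595 × 1/4 = 148.75
χ² = Σ (O − E)² / E
  black: (182 − 148.75)² / 148.75 = 7.4324
  blue: (250 − 297.5)² / 297.5 = 7.5840
  white: (163 − 148.75)² / 148.75 = 1.3651
χ² = 7.4324 + 7.5840 + 1.3651 = 16.3815 ≈ 16.382
Degrees of freedom = 3 − 1 = 2; critical value at α = 0.1 is 4.605.
Since 16.382 > 4.605, we reject the null hypothesis — the data do not fit the 1:2:1 ratio.

16.382; not consistent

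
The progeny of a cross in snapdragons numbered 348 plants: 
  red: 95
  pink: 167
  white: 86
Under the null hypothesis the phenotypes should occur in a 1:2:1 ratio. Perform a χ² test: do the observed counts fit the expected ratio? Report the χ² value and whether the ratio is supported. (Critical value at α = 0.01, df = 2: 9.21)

1.029; consistent

Expected counts for N = 348 under a 1:2:1 ratio (total parts = 4):
  red: 348 × 1/4 = 87
  pink: 348 × 2/4 = 174
  white: 348 × 1/4 = 87
χ² = Σ (O − E)² / E
  red: (95 − 87)² / 87 = 0.7356
  pink: (167 − 174)² / 174 = 0.2816
  white: (86 − 87)² / 87 = 0.0115
χ² = 0.7356 + 0.2816 + 0.0115 = 1.0287 ≈ 1.029
Degrees of freedom = 3 − 1 = 2; critical value at α = 0.01 is 9.21.
Since 1.029 < 9.21, we fail to reject the null hypothesis — the data are consistent with the 1:2:1 ratio.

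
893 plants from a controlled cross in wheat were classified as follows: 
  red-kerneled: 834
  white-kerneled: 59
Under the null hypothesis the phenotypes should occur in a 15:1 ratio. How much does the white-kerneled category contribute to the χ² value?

Expected counts for N = 893 under a 15:1 ratio (total parts = 16):
  red-kerneled: 893 × 15/16 = 837.1875
  white-kerneled: 893 × 1/16 = 55.8125
Contribution of white-kerneled: (59 − 55.8125)² / 55.8125 = 0.1820

0.182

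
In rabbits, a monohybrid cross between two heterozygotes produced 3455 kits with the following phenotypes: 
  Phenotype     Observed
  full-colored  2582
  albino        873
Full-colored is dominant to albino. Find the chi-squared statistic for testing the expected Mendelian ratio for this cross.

For a monohybrid cross between heterozygotes with complete dominance, the expected phenotypic ratio is 3:1.
Total ratio parts = 4. Expected numbers out of 3455:
  full-colored: 3455 × 3/4 = 2591.25
  albino: 3455 × 1/4 = 863.75
χ² = Σ (O − E)² / E
  full-colored: (2582 − 2591.25)² / 2591.25 = 0.0330
  albino: (873 − 863.75)² / 863.75 = 0.0991
χ² = 0.0330 + 0.0991 = 0.1321 ≈ 0.132

0.132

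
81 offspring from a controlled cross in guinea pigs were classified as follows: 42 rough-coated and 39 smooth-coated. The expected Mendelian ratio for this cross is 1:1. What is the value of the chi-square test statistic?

0.111

Under the 1:1 hypothesis (Σ ratio = 2, N = 81):
  rough-coated: 81 × 1/2 = 40.5
  smooth-coated: 81 × 1/2 = 40.5
χ² = Σ (O − E)² / E
  rough-coated: (42 − 40.5)² / 40.5 = 0.0556
  smooth-coated: (39 − 40.5)² / 40.5 = 0.0556
χ² = 0.0556 + 0.0556 = 0.1112 ≈ 0.111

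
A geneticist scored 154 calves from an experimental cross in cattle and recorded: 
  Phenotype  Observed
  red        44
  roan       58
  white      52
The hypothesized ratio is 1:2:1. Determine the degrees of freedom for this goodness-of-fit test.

A goodness-of-fit test with 3 phenotype classes has df = 3 − 1 = 2.

2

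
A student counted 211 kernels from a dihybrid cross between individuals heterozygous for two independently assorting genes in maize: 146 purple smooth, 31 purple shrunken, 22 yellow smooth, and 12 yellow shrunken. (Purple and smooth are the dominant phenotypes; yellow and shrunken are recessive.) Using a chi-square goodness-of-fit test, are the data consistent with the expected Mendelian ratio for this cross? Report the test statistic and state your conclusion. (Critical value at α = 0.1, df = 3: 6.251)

A dihybrid F₂ with independent assortment and complete dominance at both loci gives a 9:3:3:1 phenotypic ratio.
The 9:3:3:1 ratio has 16 parts, so with N = 211 the expected counts are:
  purple smooth: 211 × 9/16 = 118.6875
  purple shrunken: 211 × 3/16 = 39.5625
  yellow smooth: 211 × 3/16 = 39.5625
  yellow shrunken: 211 × 1/16 = 13.1875
χ² = Σ (O − E)² / E
  purple smooth: (146 − 118.6875)² / 118.6875 = 6.2852
  purple shrunken: (31 − 39.5625)² / 39.5625 = 1.8532
  yellow smooth: (22 − 39.5625)² / 39.5625 = 7.7963
  yellow shrunken: (12 − 13.1875)² / 13.1875 = 0.1069
χ² = 6.2852 + 1.8532 + 7.7963 + 0.1069 = 16.0416 ≈ 16.042
Degrees of freedom = 4 − 1 = 3; critical value at α = 0.1 is 6.251.
Since 16.042 > 6.251, we reject the null hypothesis — the data do not fit the 9:3:3:1 ratio.

16.042; not consistent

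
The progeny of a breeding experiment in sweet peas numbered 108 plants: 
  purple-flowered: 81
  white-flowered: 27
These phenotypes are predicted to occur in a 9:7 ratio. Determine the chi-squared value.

The 9:7 ratio has 16 parts, so with N = 108 the expected counts are:
  purple-flowered: 108 × 9/16 = 60.75
  white-flowered: 108 × 7/16 = 47.25
χ² = Σ (O − E)² / E
  purple-flowered: (81 − 60.75)² / 60.75 = 6.7500
  white-flowered: (27 − 47.25)² / 47.25 = 8.6786
χ² = 6.7500 + 8.6786 = 15.4286 ≈ 15.429

15.429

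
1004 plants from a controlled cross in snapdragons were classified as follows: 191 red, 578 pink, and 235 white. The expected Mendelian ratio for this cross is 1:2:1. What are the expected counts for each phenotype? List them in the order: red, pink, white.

251, 502, 251

Expected counts for N = 1004 under a 1:2:1 ratio (total parts = 4):
  red: 1004 × 1/4 = 251
  pink: 1004 × 2/4 = 502
  white: 1004 × 1/4 = 251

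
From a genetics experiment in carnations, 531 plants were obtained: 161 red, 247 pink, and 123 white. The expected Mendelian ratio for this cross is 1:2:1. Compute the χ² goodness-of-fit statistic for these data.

8.017

Expected counts for N = 531 under a 1:2:1 ratio (total parts = 4):
  red: 531 × 1/4 = 132.75
  pink: 531 × 2/4 = 265.5
  white: 531 × 1/4 = 132.75
χ² = Σ (O − E)² / E
  red: (161 − 132.75)² / 132.75 = 6.0118
  pink: (247 − 265.5)² / 265.5 = 1.2891
  white: (123 − 132.75)² / 132.75 = 0.7161
χ² = 6.0118 + 1.2891 + 0.7161 = 8.017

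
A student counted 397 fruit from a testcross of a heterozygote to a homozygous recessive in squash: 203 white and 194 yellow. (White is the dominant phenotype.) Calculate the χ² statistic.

0.204

A testcross of a heterozygote (Aa × aa) gives a 1:1 phenotypic ratio.
Total ratio parts = 2. Expected numbers out of 397:
  white: 397 × 1/2 = 198.5
  yellow: 397 × 1/2 = 198.5
χ² = Σ (O − E)² / E
  white: (203 − 198.5)² / 198.5 = 0.1020
  yellow: (194 − 198.5)² / 198.5 = 0.1020
χ² = 0.1020 + 0.1020 = 0.204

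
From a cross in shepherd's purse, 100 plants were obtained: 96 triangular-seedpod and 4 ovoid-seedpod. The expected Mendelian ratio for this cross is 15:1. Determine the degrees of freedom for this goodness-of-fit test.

A goodness-of-fit test with 2 phenotype classes has df = 2 − 1 = 1.

1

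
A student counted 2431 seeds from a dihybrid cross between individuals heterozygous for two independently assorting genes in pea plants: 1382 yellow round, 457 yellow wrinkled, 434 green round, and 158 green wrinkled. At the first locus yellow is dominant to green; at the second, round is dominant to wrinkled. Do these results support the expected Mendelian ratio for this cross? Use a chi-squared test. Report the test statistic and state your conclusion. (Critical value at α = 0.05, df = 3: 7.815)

A dihybrid F₂ with independent assortment and complete dominance at both loci gives a 9:3:3:1 phenotypic ratio.
Under the 9:3:3:1 hypothesis (Σ ratio = 16, N = 2431):
  yellow round: 2431 × 9/16 = 1367.4375
  yellow wrinkled: 2431 × 3/16 = 455.8125
  green round: 2431 × 3/16 = 455.8125
  green wrinkled: 2431 × 1/16 = 151.9375
χ² = Σ (O − E)² / E
  yellow round: (1382 − 1367.4375)² / 1367.4375 = 0.1551
  yellow wrinkled: (457 − 455.8125)² / 455.8125 = 0.0031
  green round: (434 − 455.8125)² / 455.8125 = 1.0438
  green wrinkled: (158 − 151.9375)² / 151.9375 = 0.2419
χ² = 0.1551 + 0.0031 + 1.0438 + 0.2419 = 1.4439 ≈ 1.444
Degrees of freedom = 4 − 1 = 3; critical value at α = 0.05 is 7.815.
Since 1.444 < 7.815, we fail to reject the null hypothesis — the data are consistent with the 9:3:3:1 ratio.

1.444; consistent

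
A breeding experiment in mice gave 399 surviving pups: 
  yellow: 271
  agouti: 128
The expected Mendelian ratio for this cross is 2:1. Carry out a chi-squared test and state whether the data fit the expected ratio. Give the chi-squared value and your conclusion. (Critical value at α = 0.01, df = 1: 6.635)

0.282; consistent

Under the 2:1 hypothesis (Σ ratio = 3, N = 399):
  yellow: 399 × 2/3 = 266
  agouti: 399 × 1/3 = 133
χ² = Σ (O − E)² / E
  yellow: (271 − 266)² / 266 = 0.0940
  agouti: (128 − 133)² / 133 = 0.1880
χ² = 0.0940 + 0.1880 = 0.282
Degrees of freedom = 2 − 1 = 1; critical value at α = 0.01 is 6.635.
Since 0.282 < 6.635, we fail to reject the null hypothesis — the data are consistent with the 2:1 ratio.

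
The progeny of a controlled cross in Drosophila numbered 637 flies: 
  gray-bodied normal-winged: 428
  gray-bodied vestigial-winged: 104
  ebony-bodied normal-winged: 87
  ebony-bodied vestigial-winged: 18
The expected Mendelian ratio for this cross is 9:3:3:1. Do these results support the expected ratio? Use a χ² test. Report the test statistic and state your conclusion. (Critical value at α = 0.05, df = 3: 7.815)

36.309; not consistent

Under the 9:3:3:1 hypothesis (Σ ratio = 16, N = 637):
  gray-bodied normal-winged: 637 × 9/16 = 358.3125
  gray-bodied vestigial-winged: 637 × 3/16 = 119.4375
  ebony-bodied normal-winged: 637 × 3/16 = 119.4375
  ebony-bodied vestigial-winged: 637 × 1/16 = 39.8125
χ² = Σ (O − E)² / E
  gray-bodied normal-winged: (428 − 358.3125)² / 358.3125 = 13.5534
  gray-bodied vestigial-winged: (104 − 119.4375)² / 119.4375 = 1.9953
  ebony-bodied normal-winged: (87 − 119.4375)² / 119.4375 = 8.8096
  ebony-bodied vestigial-winged: (18 − 39.8125)² / 39.8125 = 11.9506
χ² = 13.5534 + 1.9953 + 8.8096 + 11.9506 = 36.3089 ≈ 36.309
Degrees of freedom = 4 − 1 = 3; critical value at α = 0.05 is 7.815.
Since 36.309 > 7.815, we reject the null hypothesis — the data do not fit the 9:3:3:1 ratio.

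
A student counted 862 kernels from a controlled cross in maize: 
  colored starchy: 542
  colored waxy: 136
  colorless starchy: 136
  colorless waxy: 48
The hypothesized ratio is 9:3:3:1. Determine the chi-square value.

15.496

Expected counts for N = 862 under a 9:3:3:1 ratio (total parts = 16):
  colored starchy: 862 × 9/16 = 484.875
  colored waxy: 862 × 3/16 = 161.625
  colorless starchy: 862 × 3/16 = 161.625
  colorless waxy: 862 × 1/16 = 53.875
χ² = Σ (O − E)² / E
  colored starchy: (542 − 484.875)² / 484.875 = 6.7301
  colored waxy: (136 − 161.625)² / 161.625 = 4.0627
  colorless starchy: (136 − 161.625)² / 161.625 = 4.0627
  colorless waxy: (48 − 53.875)² / 53.875 = 0.6407
χ² = 6.7301 + 4.0627 + 4.0627 + 0.6407 = 15.4962 ≈ 15.496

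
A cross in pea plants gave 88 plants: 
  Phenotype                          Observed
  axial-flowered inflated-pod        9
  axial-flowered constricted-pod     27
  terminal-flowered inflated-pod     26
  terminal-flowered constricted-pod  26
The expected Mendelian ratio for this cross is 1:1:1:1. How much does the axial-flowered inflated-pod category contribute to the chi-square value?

7.682

The 1:1:1:1 ratio has 4 parts, so with N = 88 the expected counts are:
  axial-flowered inflated-pod: 88 × 1/4 = 22
  axial-flowered constricted-pod: 88 × 1/4 = 22
  terminal-flowered inflated-pod: 88 × 1/4 = 22
  terminal-flowered constricted-pod: 88 × 1/4 = 22
Contribution of axial-flowered inflated-pod: (9 − 22)² / 22 = 7.6818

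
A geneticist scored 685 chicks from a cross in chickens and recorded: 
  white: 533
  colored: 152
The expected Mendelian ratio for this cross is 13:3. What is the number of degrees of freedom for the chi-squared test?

1

A goodness-of-fit test with 2 phenotype classes has df = 2 − 1 = 1.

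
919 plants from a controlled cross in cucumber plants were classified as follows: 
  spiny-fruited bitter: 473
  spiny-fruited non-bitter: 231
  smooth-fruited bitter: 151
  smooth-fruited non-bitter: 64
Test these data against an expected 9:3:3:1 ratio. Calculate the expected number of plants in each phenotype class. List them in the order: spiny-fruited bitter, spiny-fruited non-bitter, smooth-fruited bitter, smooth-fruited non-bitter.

516.9375, 172.3125, 172.3125, 57.4375

The 9:3:3:1 ratio has 16 parts, so with N = 919 the expected counts are:
  spiny-fruited bitter: 919 × 9/16 = 516.9375
  spiny-fruited non-bitter: 919 × 3/16 = 172.3125
  smooth-fruited bitter: 919 × 3/16 = 172.3125
  smooth-fruited non-bitter: 919 × 1/16 = 57.4375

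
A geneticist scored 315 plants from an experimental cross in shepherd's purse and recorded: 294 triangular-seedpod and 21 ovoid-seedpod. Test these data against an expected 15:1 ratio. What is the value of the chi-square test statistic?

Expected counts for N = 315 under a 15:1 ratio (total parts = 16):
  triangular-seedpod: 315 × 15/16 = 295.3125
  ovoid-seedpod: 315 × 1/16 = 19.6875
χ² = Σ (O − E)² / E
  triangular-seedpod: (294 − 295.3125)² / 295.3125 = 0.0058
  ovoid-seedpod: (21 − 19.6875)² / 19.6875 = 0.0875
χ² = 0.0058 + 0.0875 = 0.0933 ≈ 0.093

0.093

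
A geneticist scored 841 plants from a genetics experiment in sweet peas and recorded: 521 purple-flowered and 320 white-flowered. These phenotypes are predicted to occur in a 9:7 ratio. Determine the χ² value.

11.103

Total ratio parts = 16. Expected numbers out of 841:
  purple-flowered: 841 × 9/16 = 473.0625
  white-flowered: 841 × 7/16 = 367.9375
χ² = Σ (O − E)² / E
  purple-flowered: (521 − 473.0625)² / 473.0625 = 4.8577
  white-flowered: (320 − 367.9375)² / 367.9375 = 6.2456
χ² = 4.8577 + 6.2456 = 11.1033 ≈ 11.103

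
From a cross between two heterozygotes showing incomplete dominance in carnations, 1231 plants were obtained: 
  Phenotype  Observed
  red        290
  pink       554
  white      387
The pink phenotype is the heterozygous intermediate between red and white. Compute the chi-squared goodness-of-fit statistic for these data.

With incomplete dominance, a heterozygote × heterozygote cross gives a 1:2:1 phenotypic ratio.
Expected counts for N = 1231 under a 1:2:1 ratio (total parts = 4):
  red: 1231 × 1/4 = 307.75
  pink: 1231 × 2/4 = 615.5
  white: 1231 × 1/4 = 307.75
χ² = Σ (O − E)² / E
  red: (290 − 307.75)² / 307.75 = 1.0238
  pink: (554 − 615.5)² / 615.5 = 6.1450
  white: (387 − 307.75)² / 307.75 = 20.4080
χ² = 1.0238 + 6.1450 + 20.4080 = 27.5768 ≈ 27.577

27.577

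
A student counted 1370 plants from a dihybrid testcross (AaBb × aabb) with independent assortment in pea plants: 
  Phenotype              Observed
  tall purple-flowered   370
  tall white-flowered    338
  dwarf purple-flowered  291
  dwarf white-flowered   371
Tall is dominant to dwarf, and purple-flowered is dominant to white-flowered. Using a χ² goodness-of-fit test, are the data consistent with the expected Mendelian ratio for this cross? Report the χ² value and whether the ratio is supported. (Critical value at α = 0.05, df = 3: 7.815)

12.382; not consistent

A dihybrid testcross with independent assortment gives a 1:1:1:1 ratio.
The 1:1:1:1 ratio has 4 parts, so with N = 1370 the expected counts are:
  tall purple-flowered: 1370 × 1/4 = 342.5
  tall white-flowered: 1370 × 1/4 = 342.5
  dwarf purple-flowered: 1370 × 1/4 = 342.5
  dwarf white-flowered: 1370 × 1/4 = 342.5
χ² = Σ (O − E)² / E
  tall purple-flowered: (370 − 342.5)² / 342.5 = 2.2080
  tall white-flowered: (338 − 342.5)² / 342.5 = 0.0591
  dwarf purple-flowered: (291 − 342.5)² / 342.5 = 7.7438
  dwarf white-flowered: (371 − 342.5)² / 342.5 = 2.3715
χ² = 2.2080 + 0.0591 + 7.7438 + 2.3715 = 12.3824 ≈ 12.382
Degrees of freedom = 4 − 1 = 3; critical value at α = 0.05 is 7.815.
Since 12.382 > 7.815, we reject the null hypothesis — the data do not fit the 1:1:1:1 ratio.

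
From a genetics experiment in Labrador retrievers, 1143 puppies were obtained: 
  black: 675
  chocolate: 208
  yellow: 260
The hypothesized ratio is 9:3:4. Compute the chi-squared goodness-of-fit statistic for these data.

Total ratio parts = 16. Expected numbers out of 1143:
  black: 1143 × 9/16 = 642.9375
  chocolate: 1143 × 3/16 = 214.3125
  yellow: 1143 × 4/16 = 285.75
χ² = Σ (O − E)² / E
  black: (675 − 642.9375)² / 642.9375 = 1.5989
  chocolate: (208 − 214.3125)² / 214.3125 = 0.1859
  yellow: (260 − 285.75)² / 285.75 = 2.3204
χ² = 1.5989 + 0.1859 + 2.3204 = 4.1052 ≈ 4.105

4.105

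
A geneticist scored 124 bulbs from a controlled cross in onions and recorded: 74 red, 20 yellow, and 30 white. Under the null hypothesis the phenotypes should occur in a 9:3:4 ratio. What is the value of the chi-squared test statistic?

The 9:3:4 ratio has 16 parts, so with N = 124 the expected counts are:
  red: 124 × 9/16 = 69.75
  yellow: 124 × 3/16 = 23.25
  white: 124 × 4/16 = 31
χ² = Σ (O − E)² / E
  red: (74 − 69.75)² / 69.75 = 0.2590
  yellow: (20 − 23.25)² / 23.25 = 0.4543
  white: (30 − 31)² / 31 = 0.0323
χ² = 0.2590 + 0.4543 + 0.0323 = 0.7456 ≈ 0.746

0.746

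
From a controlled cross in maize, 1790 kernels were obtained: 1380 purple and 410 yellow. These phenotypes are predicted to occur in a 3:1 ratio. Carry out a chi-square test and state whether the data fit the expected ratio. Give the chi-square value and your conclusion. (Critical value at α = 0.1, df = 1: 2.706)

4.190; not consistent

The 3:1 ratio has 4 parts, so with N = 1790 the expected counts are:
  purple: 1790 × 3/4 = 1342.5
  yellow: 1790 × 1/4 = 447.5
χ² = Σ (O − E)² / E
  purple: (1380 − 1342.5)² / 1342.5 = 1.0475
  yellow: (410 − 447.5)² / 447.5 = 3.1425
χ² = 1.0475 + 3.1425 = 4.190
Degrees of freedom = 2 − 1 = 1; critical value at α = 0.1 is 2.706.
Since 4.190 > 2.706, we reject the null hypothesis — the data do not fit the 3:1 ratio.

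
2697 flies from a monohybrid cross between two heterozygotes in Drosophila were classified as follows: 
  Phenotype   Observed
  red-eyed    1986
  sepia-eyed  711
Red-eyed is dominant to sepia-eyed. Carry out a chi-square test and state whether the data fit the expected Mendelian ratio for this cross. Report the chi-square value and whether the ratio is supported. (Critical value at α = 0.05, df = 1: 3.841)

For a monohybrid cross between heterozygotes with complete dominance, the expected phenotypic ratio is 3:1.
Expected counts for N = 2697 under a 3:1 ratio (total parts = 4):
  red-eyed: 2697 × 3/4 = 2022.75
  sepia-eyed: 2697 × 1/4 = 674.25
χ² = Σ (O − E)² / E
  red-eyed: (1986 − 2022.75)² / 2022.75 = 0.6677
  sepia-eyed: (711 − 674.25)² / 674.25 = 2.0031
χ² = 0.6677 + 2.0031 = 2.6708 ≈ 2.671
Degrees of freedom = 2 − 1 = 1; critical value at α = 0.05 is 3.841.
Since 2.671 < 3.841, we fail to reject the null hypothesis — the data are consistent with the 3:1 ratio.

2.671; consistent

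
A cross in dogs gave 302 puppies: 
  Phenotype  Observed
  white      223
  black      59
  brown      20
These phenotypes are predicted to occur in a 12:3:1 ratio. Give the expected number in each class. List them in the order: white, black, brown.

226.5, 56.625, 18.875

Total ratio parts = 16. Expected numbers out of 302:
  white: 302 × 12/16 = 226.5
  black: 302 × 3/16 = 56.625
  brown: 302 × 1/16 = 18.875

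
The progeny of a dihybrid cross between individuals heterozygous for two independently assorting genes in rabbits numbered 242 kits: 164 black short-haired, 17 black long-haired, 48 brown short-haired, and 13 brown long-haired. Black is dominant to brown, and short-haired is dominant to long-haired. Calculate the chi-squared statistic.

23.903

A dihybrid F₂ with independent assortment and complete dominance at both loci gives a 9:3:3:1 phenotypic ratio.
Total ratio parts = 16. Expected numbers out of 242:
  black short-haired: 242 × 9/16 = 136.125
  black long-haired: 242 × 3/16 = 45.375
  brown short-haired: 242 × 3/16 = 45.375
  brown long-haired: 242 × 1/16 = 15.125
χ² = Σ (O − E)² / E
  black short-haired: (164 − 136.125)² / 136.125 = 5.7081
  black long-haired: (17 − 45.375)² / 45.375 = 17.7441
  brown short-haired: (48 − 45.375)² / 45.375 = 0.1519
  brown long-haired: (13 − 15.125)² / 15.125 = 0.2986
χ² = 5.7081 + 17.7441 + 0.1519 + 0.2986 = 23.9027 ≈ 23.903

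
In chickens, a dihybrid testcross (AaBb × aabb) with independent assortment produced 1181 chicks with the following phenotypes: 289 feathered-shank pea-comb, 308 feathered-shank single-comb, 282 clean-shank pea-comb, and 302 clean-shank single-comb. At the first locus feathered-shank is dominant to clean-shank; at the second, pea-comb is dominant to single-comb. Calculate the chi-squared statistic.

1.432

A dihybrid testcross with independent assortment gives a 1:1:1:1 ratio.
Total ratio parts = 4. Expected numbers out of 1181:
  feathered-shank pea-comb: 1181 × 1/4 = 295.25
  feathered-shank single-comb: 1181 × 1/4 = 295.25
  clean-shank pea-comb: 1181 × 1/4 = 295.25
  clean-shank single-comb: 1181 × 1/4 = 295.25
χ² = Σ (O − E)² / E
  feathered-shank pea-comb: (289 − 295.25)² / 295.25 = 0.1323
  feathered-shank single-comb: (308 − 295.25)² / 295.25 = 0.5506
  clean-shank pea-comb: (282 − 295.25)² / 295.25 = 0.5946
  clean-shank single-comb: (302 − 295.25)² / 295.25 = 0.1543
χ² = 0.1323 + 0.5506 + 0.5946 + 0.1543 = 1.4318 ≈ 1.432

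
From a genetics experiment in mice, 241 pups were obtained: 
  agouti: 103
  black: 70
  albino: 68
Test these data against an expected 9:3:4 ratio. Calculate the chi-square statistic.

22.443

Total ratio parts = 16. Expected numbers out of 241:
  agouti: 241 × 9/16 = 135.5625
  black: 241 × 3/16 = 45.1875
  albino: 241 × 4/16 = 60.25
χ² = Σ (O − E)² / E
  agouti: (103 − 135.5625)² / 135.5625 = 7.8216
  black: (70 − 45.1875)² / 45.1875 = 13.6246
  albino: (68 − 60.25)² / 60.25 = 0.9969
χ² = 7.8216 + 13.6246 + 0.9969 = 22.4431 ≈ 22.443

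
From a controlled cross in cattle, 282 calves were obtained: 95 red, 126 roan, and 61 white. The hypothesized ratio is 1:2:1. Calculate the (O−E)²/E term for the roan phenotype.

1.596

Under the 1:2:1 hypothesis (Σ ratio = 4, N = 282):
  red: 282 × 1/4 = 70.5
  roan: 282 × 2/4 = 141
  white: 282 × 1/4 = 70.5
Contribution of roan: (126 − 141)² / 141 = 1.5957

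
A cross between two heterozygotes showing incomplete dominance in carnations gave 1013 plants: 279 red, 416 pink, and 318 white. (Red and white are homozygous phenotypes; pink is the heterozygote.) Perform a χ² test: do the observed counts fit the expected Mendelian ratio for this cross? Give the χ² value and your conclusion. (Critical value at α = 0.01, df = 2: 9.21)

35.344; not consistent

With incomplete dominance, a heterozygote × heterozygote cross gives a 1:2:1 phenotypic ratio.
The 1:2:1 ratio has 4 parts, so with N = 1013 the expected counts are:
  red: 1013 × 1/4 = 253.25
  pink: 1013 × 2/4 = 506.5
  white: 1013 × 1/4 = 253.25
χ² = Σ (O − E)² / E
  red: (279 − 253.25)² / 253.25 = 2.6182
  pink: (416 − 506.5)² / 506.5 = 16.1703
  white: (318 − 253.25)² / 253.25 = 16.5550
χ² = 2.6182 + 16.1703 + 16.5550 = 35.3435 ≈ 35.344
Degrees of freedom = 3 − 1 = 2; critical value at α = 0.01 is 9.21.
Since 35.344 > 9.21, we reject the null hypothesis — the data do not fit the 1:2:1 ratio.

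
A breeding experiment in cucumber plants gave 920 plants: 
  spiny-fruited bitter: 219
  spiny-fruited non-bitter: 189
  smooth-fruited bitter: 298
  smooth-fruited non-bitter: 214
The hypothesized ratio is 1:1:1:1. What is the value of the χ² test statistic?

Total ratio parts = 4. Expected numbers out of 920:
  spiny-fruited bitter: 920 × 1/4 = 230
  spiny-fruited non-bitter: 920 × 1/4 = 230
  smooth-fruited bitter: 920 × 1/4 = 230
  smooth-fruited non-bitter: 920 × 1/4 = 230
χ² = Σ (O − E)² / E
  spiny-fruited bitter: (219 − 230)² / 230 = 0.5261
  spiny-fruited non-bitter: (189 − 230)² / 230 = 7.3087
  smooth-fruited bitter: (298 − 230)² / 230 = 20.1043
  smooth-fruited non-bitter: (214 − 230)² / 230 = 1.1130
χ² = 0.5261 + 7.3087 + 20.1043 + 1.1130 = 29.0521 ≈ 29.052

29.052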